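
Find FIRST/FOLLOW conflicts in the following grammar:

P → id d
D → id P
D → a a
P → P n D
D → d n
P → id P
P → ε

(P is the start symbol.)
A FIRST/FOLLOW conflict occurs when a non-terminal N has a nullable alternative N → β (β ⇒* ε) and another alternative N → α with FIRST(α) ∩ FOLLOW(N) ≠ ∅: on such a lookahead the parser cannot decide between expanding α and letting N vanish via β.

Nullable non-terminals: P.
FIRST sets used below: FIRST(P) = { 'id', 'n', ε }

P: nullable alternative(s) P → ε; FOLLOW(P) = { $, 'n' }
  P → id d: FIRST \ {ε} = { 'id' } — disjoint from FOLLOW(P)
  P → P n D: FIRST \ {ε} = { 'id', 'n' } — overlaps FOLLOW(P) on { 'n' }: CONFLICT
  P → id P: FIRST \ {ε} = { 'id' } — disjoint from FOLLOW(P)
  P → ε: FIRST \ {ε} = { } — this is the only nullable alternative, skip

D has no nullable alternative, so no FIRST/FOLLOW check is needed there.

So the grammar has 1 FIRST/FOLLOW conflict (marked CONFLICT above).

Answer: Yes. P → P n D with FOLLOW(P) on { 'n' }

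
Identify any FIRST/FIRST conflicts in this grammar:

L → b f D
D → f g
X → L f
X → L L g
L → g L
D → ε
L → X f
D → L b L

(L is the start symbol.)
A FIRST/FIRST conflict occurs when two productions N → α and N → β for the same non-terminal have FIRST(α) ∩ FIRST(β) ≠ ∅ (with ε ∈ FIRST of a nullable right-hand side, so two nullable alternatives also conflict).

FIRST sets of the non-terminals at (or reachable through a nullable prefix from) the front of some alternative:
  FIRST(X) = { 'b', 'g' }
  FIRST(L) = { 'b', 'g' }

Productions for L:
  L → b f D: FIRST = { 'b' }
  L → g L: FIRST = { 'g' }
  L → X f: FIRST = { 'b', 'g' }
Productions for D:
  D → f g: FIRST = { 'f' }
  D → ε: FIRST = { ε }
  D → L b L: FIRST = { 'b', 'g' }
Productions for X:
  X → L f: FIRST = { 'b', 'g' }
  X → L L g: FIRST = { 'b', 'g' }

Conflict for L: L → b f D and L → X f
  Overlap: { 'b' }
Conflict for L: L → g L and L → X f
  Overlap: { 'g' }
Conflict for X: X → L f and X → L L g
  Overlap: { 'b', 'g' }

Answer: Yes. L → b f D / L → X f on { 'b' }; L → g L / L → X f on { 'g' }; X → L f / X → L L g on { 'b', 'g' }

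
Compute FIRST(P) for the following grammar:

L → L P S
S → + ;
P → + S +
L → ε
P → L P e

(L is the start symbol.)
{ '+' }

To compute FIRST(P), examine every production with P on the left-hand side, reading each right-hand side left to right until a non-nullable symbol is reached.

FIRST sets of the other non-terminals involved (by the same procedure, iterated to a fixed point):
  FIRST(L) = { '+', ε }

From P → + S +:
  - '+' is a terminal: add '+' and stop
From P → L P e:
  - L is a non-terminal: add FIRST(L) \ {ε} = { '+' }
    L is nullable, so continue to the next symbol
  - P is the symbol being defined: contributes nothing new
    P is not nullable, so stop

Collecting: FIRST(P) = { '+' }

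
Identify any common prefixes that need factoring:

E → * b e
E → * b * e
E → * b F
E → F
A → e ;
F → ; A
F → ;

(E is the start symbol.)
Yes, E has productions with common prefix '* b'; F has productions with common prefix ';'

Left-factoring is needed when two productions for the same non-terminal
share a common prefix on the right-hand side.

Productions for E:
  E → * b e
  E → * b * e
  E → * b F
  E → F
Productions for F:
  F → ; A
  F → ;

Found common prefix '* b' in productions for E
Found common prefix ';' in productions for F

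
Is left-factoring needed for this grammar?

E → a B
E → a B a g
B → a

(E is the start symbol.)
Yes, E has productions with common prefix 'a B'

Left-factoring is needed when two productions for the same non-terminal
share a common prefix on the right-hand side.

Productions for E:
  E → a B
  E → a B a g

Found common prefix 'a B' in productions for E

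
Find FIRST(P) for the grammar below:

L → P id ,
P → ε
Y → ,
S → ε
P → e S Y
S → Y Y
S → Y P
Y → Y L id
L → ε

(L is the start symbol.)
{ 'e', ε }

To compute FIRST(P), examine every production with P on the left-hand side, reading each right-hand side left to right until a non-nullable symbol is reached.

From P → ε:
  - ε-production, so ε ∈ FIRST(P)
From P → e S Y:
  - e is a terminal: add 'e' and stop

Collecting: FIRST(P) = { 'e', ε }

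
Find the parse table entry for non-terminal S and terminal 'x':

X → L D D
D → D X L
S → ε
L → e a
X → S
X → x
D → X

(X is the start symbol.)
To find M[S, 'x'], we find productions for S where 'x' is in the predict set (PREDICT(N → α) = (FIRST(α) \ {ε}) ∪ (FOLLOW(N) if α ⇒* ε)).

Relevant sets:
  FOLLOW(S) = { $, 'e', 'x' }

S → ε: PREDICT = { $, 'e', 'x' }
  'x' is in predict set, so this production goes in M[S, 'x']

M[S, 'x'] = S → ε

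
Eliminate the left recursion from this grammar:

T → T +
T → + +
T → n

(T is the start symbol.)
T → + + T'
T → n T'
T' → + T'
T' → ε

T is directly left-recursive. The standard transformation for
  A → A α₁ | ... | A α_m | β₁ | ... | β_n
is
  A  → β₁ A' | ... | β_n A'
  A' → α₁ A' | ... | α_m A' | ε

T → + + becomes T → + + T'
T → n becomes T → n T'
T → T + becomes T' → + T'
Add T' → ε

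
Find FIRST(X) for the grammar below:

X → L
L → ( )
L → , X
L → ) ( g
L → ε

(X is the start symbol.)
{ '(', ')', ',', ε }

To compute FIRST(X), examine every production with X on the left-hand side, reading each right-hand side left to right until a non-nullable symbol is reached.

FIRST sets of the other non-terminals involved (by the same procedure, iterated to a fixed point):
  FIRST(L) = { '(', ')', ',', ε }

From X → L:
  - L is a non-terminal: add FIRST(L) \ {ε} = { '(', ')', ',' }
    L is nullable and nothing follows, so the whole right-hand side can vanish: ε ∈ FIRST(X)

Collecting: FIRST(X) = { '(', ')', ',', ε }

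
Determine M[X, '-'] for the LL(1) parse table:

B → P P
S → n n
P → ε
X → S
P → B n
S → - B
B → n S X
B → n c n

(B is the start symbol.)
X → S

To find M[X, '-'], we find productions for X where '-' is in the predict set (PREDICT(N → α) = (FIRST(α) \ {ε}) ∪ (FOLLOW(N) if α ⇒* ε)).

Relevant sets:
  FIRST(S) = { '-', 'n' }

X → S: PREDICT = { '-', 'n' }
  '-' is in predict set, so this production goes in M[X, '-']

M[X, '-'] = X → S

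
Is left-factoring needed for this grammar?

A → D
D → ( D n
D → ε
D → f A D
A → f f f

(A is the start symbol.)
Left-factoring is needed when two productions for the same non-terminal
share a common prefix on the right-hand side.

Productions for A:
  A → D
  A → f f f
Productions for D:
  D → ( D n
  D → ε
  D → f A D

No common prefixes found.

Answer: No, left-factoring is not needed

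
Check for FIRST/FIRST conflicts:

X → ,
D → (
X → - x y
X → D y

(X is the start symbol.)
A FIRST/FIRST conflict occurs when two productions N → α and N → β for the same non-terminal have FIRST(α) ∩ FIRST(β) ≠ ∅ (with ε ∈ FIRST of a nullable right-hand side, so two nullable alternatives also conflict).

FIRST sets of the non-terminals at (or reachable through a nullable prefix from) the front of some alternative:
  FIRST(D) = { '(' }

Productions for X:
  X → ,: FIRST = { ',' }
  X → - x y: FIRST = { '-' }
  X → D y: FIRST = { '(' }
D has only one production, so no FIRST/FIRST conflict is possible there.

All alternatives of each non-terminal have pairwise disjoint FIRST sets.

Answer: No FIRST/FIRST conflicts.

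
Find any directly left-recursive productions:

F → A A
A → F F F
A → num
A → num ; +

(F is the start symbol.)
No direct left recursion

F → A A: starts with A
A → F F F: starts with F
A → num: starts with num
A → num ; +: starts with num

No direct left recursion found.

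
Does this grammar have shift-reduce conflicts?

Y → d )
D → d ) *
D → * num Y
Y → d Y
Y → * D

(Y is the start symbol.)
No shift-reduce conflicts

A shift-reduce conflict occurs when an LR(0) state has both:
  - a complete (reduce) item [A → α .] (dot at the end), and
  - a shift item [B → β . c γ] (dot before a terminal).

Augment with Y' → Y and build the canonical LR(0) collection (I0 = CLOSURE({[Y' → . Y]}), then GOTO on every symbol after a dot until no new states appear). It has 13 states:
  I0: { [Y → . * D], [Y → . d )], [Y → . d Y], [Y' → . Y] }  — shift
  I1: { [D → . * num Y], [D → . d ) *], [Y → * . D] }  — shift
  I2: { [Y' → Y .] }  — accept
  I3: { [Y → . * D], [Y → . d )], [Y → . d Y], [Y → d . )], [Y → d . Y] }  — shift
  I4: { [Y → d ) .] }  — reduce
  I5: { [Y → d Y .] }  — reduce
  I6: { [D → * . num Y] }  — shift
  I7: { [Y → * D .] }  — reduce
  I8: { [D → d . ) *] }  — shift
  I9: { [D → d ) . *] }  — shift
  I10: { [D → d ) * .] }  — reduce
  I11: { [D → * num . Y], [Y → . * D], [Y → . d )], [Y → . d Y] }  — shift
  I12: { [D → * num Y .] }  — reduce

No state contains both a complete item and a shift item.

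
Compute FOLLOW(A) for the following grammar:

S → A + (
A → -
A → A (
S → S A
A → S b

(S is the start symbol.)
In S → A + (: A is followed by '+' '(', add FIRST('+' '(') \ {ε} = { '+' }
In A → A (: A is followed by '(', add FIRST('(') \ {ε} = { '(' }
In S → S A: A is at the end, add FOLLOW(S)

The FOLLOW sets referred to above (computed the same way, to a fixed point):
  FOLLOW(S) = { $, '-', 'b' }

Taking the union: FOLLOW(A) = { $, '(', '+', '-', 'b' }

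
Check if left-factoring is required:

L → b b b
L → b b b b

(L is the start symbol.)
Left-factoring is needed when two productions for the same non-terminal
share a common prefix on the right-hand side.

Productions for L:
  L → b b b
  L → b b b b

Found common prefix 'b b b' in productions for L

Answer: Yes, L has productions with common prefix 'b b b'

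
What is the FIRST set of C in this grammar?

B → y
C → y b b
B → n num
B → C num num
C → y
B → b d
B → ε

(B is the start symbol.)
{ 'y' }

From C → y b b:
  - y is a terminal: add 'y' and stop
From C → y:
  - y is a terminal: add 'y' and stop

Collecting: FIRST(C) = { 'y' }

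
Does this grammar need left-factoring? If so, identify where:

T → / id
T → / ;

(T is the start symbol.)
Yes, T has productions with common prefix '/'

Left-factoring is needed when two productions for the same non-terminal
share a common prefix on the right-hand side.

Productions for T:
  T → / id
  T → / ;

Found common prefix '/' in productions for T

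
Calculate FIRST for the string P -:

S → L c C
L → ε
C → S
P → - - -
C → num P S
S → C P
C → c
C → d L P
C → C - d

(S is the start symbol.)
FIRST sets of the non-terminals involved (from the grammar, by fixed-point iteration):
  FIRST(P) = { '-' }

To compute FIRST(P -), process the symbols left to right:
Symbol P is a non-terminal. Add FIRST(P) \ {ε} = { '-' }
P is not nullable (ε ∉ FIRST(P)), so stop here.
FIRST(P -) = { '-' }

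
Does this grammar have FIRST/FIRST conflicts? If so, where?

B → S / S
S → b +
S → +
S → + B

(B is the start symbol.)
Yes. S → '+' / S → '+' B on { '+' }

A FIRST/FIRST conflict occurs when two productions N → α and N → β for the same non-terminal have FIRST(α) ∩ FIRST(β) ≠ ∅ (with ε ∈ FIRST of a nullable right-hand side, so two nullable alternatives also conflict).

Productions for S:
  S → b +: FIRST = { 'b' }
  S → +: FIRST = { '+' }
  S → + B: FIRST = { '+' }
B has only one production, so no FIRST/FIRST conflict is possible there.

Conflict for S: S → + and S → + B
  Overlap: { '+' }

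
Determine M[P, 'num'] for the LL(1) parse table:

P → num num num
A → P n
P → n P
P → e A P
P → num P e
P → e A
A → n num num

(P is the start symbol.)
To find M[P, 'num'], we find productions for P where 'num' is in the predict set (PREDICT(N → α) = (FIRST(α) \ {ε}) ∪ (FOLLOW(N) if α ⇒* ε)).

P → num num num: PREDICT = { 'num' }
  'num' is in predict set, so this production goes in M[P, 'num']
P → n P: PREDICT = { 'n' }
P → e A P: PREDICT = { 'e' }
P → num P e: PREDICT = { 'num' }
  'num' is in predict set, so this production goes in M[P, 'num']
P → e A: PREDICT = { 'e' }

M[P, 'num'] = P → num num num, P → num P e  (a multiply-defined cell — the grammar is not LL(1))

Answer: P → num num num, P → num P e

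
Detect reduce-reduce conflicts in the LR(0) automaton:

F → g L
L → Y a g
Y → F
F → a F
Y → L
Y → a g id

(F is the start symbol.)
Yes — I5: [F → g L .] vs [Y → L .]

A reduce-reduce conflict occurs when an LR(0) state has two complete items [A → α .] and [B → β .] — both call for a reduction, and with no lookahead the parser cannot choose between them.

Augment with F' → F and build the canonical LR(0) collection (I0 = CLOSURE({[F' → . F]}), then GOTO on every symbol after a dot until no new states appear). It has 13 states:
  I0: { [F → . a F], [F → . g L], [F' → . F] }  — shift
  I1: { [F' → F .] }  — accept
  I2: { [F → . a F], [F → . g L], [F → a . F] }  — shift
  I3: { [F → . a F], [F → . g L], [F → g . L], [L → . Y a g], [Y → . F], [Y → . L], [Y → . a g id] }  — shift
  I4: { [Y → F .] }  — reduce
  I5: { [F → g L .], [Y → L .] }  — 2 reduces
  I6: { [L → Y . a g] }  — shift
  I7: { [F → . a F], [F → . g L], [F → a . F], [Y → a . g id] }  — shift
  I8: { [F → a F .] }  — reduce
  I9: { [F → . a F], [F → . g L], [F → g . L], [L → . Y a g], [Y → . F], [Y → . L], [Y → . a g id], [Y → a g . id] }  — shift
  I10: { [Y → a g id .] }  — reduce
  I11: { [L → Y a . g] }  — shift
  I12: { [L → Y a g .] }  — reduce

I5 contains complete items [F → g L .], [Y → L .] — reduce-reduce conflict.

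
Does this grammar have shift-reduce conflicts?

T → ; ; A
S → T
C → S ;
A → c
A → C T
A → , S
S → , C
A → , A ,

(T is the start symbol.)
Augment with T' → T and build the canonical LR(0) collection (I0 = CLOSURE({[T' → . T]}), then GOTO on every symbol after a dot until no new states appear). It has 16 states:
  I0: { [T → . ; ; A], [T' → . T] }  — shift
  I1: { [T → ; . ; A] }  — shift
  I2: { [T' → T .] }  — accept
  I3: { [A → . , A ,], [A → . , S], [A → . C T], [A → . c], [C → . S ;], [S → . , C], [S → . T], [T → . ; ; A], [T → ; ; . A] }  — shift
  I4: { [A → , . A ,], [A → , . S], [A → . , A ,], [A → . , S], [A → . C T], [A → . c], [C → . S ;], [S → , . C], [S → . , C], [S → . T], [T → . ; ; A] }  — shift
  I5: { [T → ; ; A .] }  — reduce
  I6: { [A → C . T], [T → . ; ; A] }  — shift
  I7: { [C → S . ;] }  — shift
  I8: { [S → T .] }  — reduce
  I9: { [A → c .] }  — reduce
  I10: { [C → S ; .] }  — reduce
  I11: { [A → C T .] }  — reduce
  I12: { [A → , A . ,] }  — shift
  I13: { [A → C . T], [S → , C .], [T → . ; ; A] }  — shift, reduce
  I14: { [A → , S .], [C → S . ;] }  — shift, reduce
  I15: { [A → , A , .] }  — reduce

I13 contains reduce item [S → , C .] and shift item [T → . ; ; A] — shift-reduce conflict.
I14 contains reduce item [A → , S .] and shift item [C → S . ;] — shift-reduce conflict.

Answer: Yes — I13: [S → , C .] vs [T → . ; ; A]; I14: [A → , S .] vs [C → S . ;]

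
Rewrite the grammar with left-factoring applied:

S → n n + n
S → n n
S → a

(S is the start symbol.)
Left-factoring transforms A → αβ₁ | αβ₂ into A → αA' and A' → β₁ | β₂
(α is the longest common prefix among the alternatives). Repeat until
no nonterminal has two alternatives with a common prefix.

Round 1: S has alternatives sharing prefix 'n n'. Introduce S': S → n n S'
  Add: S' → + n
  Add: S' → ε

No remaining common prefixes — done.

Resulting grammar:
S → n n S'
S' → + n
S' → ε
S → a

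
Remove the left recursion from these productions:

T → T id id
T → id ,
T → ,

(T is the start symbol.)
T → id , T'
T → , T'
T' → id id T'
T' → ε

T is directly left-recursive. The standard transformation for
  A → A α₁ | ... | A α_m | β₁ | ... | β_n
is
  A  → β₁ A' | ... | β_n A'
  A' → α₁ A' | ... | α_m A' | ε

T → id , becomes T → id , T'
T → , becomes T → , T'
T → T id id becomes T' → id id T'
Add T' → ε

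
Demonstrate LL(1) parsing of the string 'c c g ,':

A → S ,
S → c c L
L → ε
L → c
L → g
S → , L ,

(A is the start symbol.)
LL(1) parsing maintains a stack (initially the start symbol over $) and the input. At each step: if the stack top is a terminal, match it against the current input token; if it is a non-terminal N, replace it with the RHS of M[N, lookahead] (the unique production whose predict set contains the lookahead).

Stack is shown with the top on the left.

Stack      Input      Action
----------------------------
A $        c c g , $  output A → S ,
S , $      c c g , $  output S → c c L
c c L , $  c c g , $  match 'c'
c L , $    c g , $    match 'c'
L , $      g , $      output L → g
g , $      g , $      match 'g'
, $        , $        match ','
$          $          accept

The string is accepted.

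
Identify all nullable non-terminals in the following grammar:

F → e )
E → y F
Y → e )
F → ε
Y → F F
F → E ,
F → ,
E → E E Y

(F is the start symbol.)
{ 'F', 'Y' }

ε-productions: F → ε
So F is immediately nullable.
Y → F F: every symbol on the right is nullable, so Y is nullable too.
No further non-terminal can be added: every production for the remaining non-terminals contains a terminal or a non-nullable non-terminal.
Nullable = { 'F', 'Y' }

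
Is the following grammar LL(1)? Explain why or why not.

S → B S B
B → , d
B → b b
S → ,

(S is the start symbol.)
No. Predict set conflict for S: { ',' }

Relevant sets:
  FIRST(B) = { ',', 'b' }

For S:
  PREDICT(S → B S B) = { ',', 'b' }
  PREDICT(S → ',') = { ',' }
For B:
  PREDICT(B → ',' d) = { ',' }
  PREDICT(B → b b) = { 'b' }

Conflict found: Predict set conflict for S: { ',' }
The grammar is NOT LL(1).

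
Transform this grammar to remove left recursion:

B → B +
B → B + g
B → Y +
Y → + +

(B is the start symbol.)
B → Y + B'
B' → + B'
B' → + g B'
B' → ε
Y → + +

B is directly left-recursive. The standard transformation for
  A → A α₁ | ... | A α_m | β₁ | ... | β_n
is
  A  → β₁ A' | ... | β_n A'
  A' → α₁ A' | ... | α_m A' | ε

B → Y + becomes B → Y + B'
B → B + becomes B' → + B'
B → B + g becomes B' → + g B'
Add B' → ε

Productions for other non-terminals are unchanged:
  Y → + +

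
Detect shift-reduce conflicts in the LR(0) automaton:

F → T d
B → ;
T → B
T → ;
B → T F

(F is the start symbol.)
A shift-reduce conflict occurs when an LR(0) state has both:
  - a complete (reduce) item [A → α .] (dot at the end), and
  - a shift item [B → β . c γ] (dot before a terminal).

Augment with F' → F and build the canonical LR(0) collection (I0 = CLOSURE({[F' → . F]}), then GOTO on every symbol after a dot until no new states appear). It has 7 states:
  I0: { [B → . ;], [B → . T F], [F → . T d], [F' → . F], [T → . ;], [T → . B] }  — shift
  I1: { [B → ; .], [T → ; .] }  — 2 reduces
  I2: { [T → B .] }  — reduce
  I3: { [F' → F .] }  — accept
  I4: { [B → . ;], [B → . T F], [B → T . F], [F → . T d], [F → T . d], [T → . ;], [T → . B] }  — shift
  I5: { [B → T F .] }  — reduce
  I6: { [F → T d .] }  — reduce

No state contains both a complete item and a shift item.

Answer: No shift-reduce conflicts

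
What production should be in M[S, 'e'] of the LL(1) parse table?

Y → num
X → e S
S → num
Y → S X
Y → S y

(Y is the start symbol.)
Empty (error entry)

To find M[S, 'e'], we find productions for S where 'e' is in the predict set (PREDICT(N → α) = (FIRST(α) \ {ε}) ∪ (FOLLOW(N) if α ⇒* ε)).

S → num: PREDICT = { 'num' }

M[S, 'e'] is empty (no production applies)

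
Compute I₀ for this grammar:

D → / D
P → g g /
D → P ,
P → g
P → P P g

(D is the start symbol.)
{ [D → . / D], [D → . P ,], [D' → . D], [P → . P P g], [P → . g g /], [P → . g] }

First, augment the grammar with D' → D
I₀ = CLOSURE({ [D' → . D] }):
  [D' → . D] has the dot before D: add [D → . / D], [D → . P ,]
  [D → . P ,] has the dot before P: add [P → . g g /], [P → . g], [P → . P P g]
No further items can be added.

I₀ = { [D → . / D], [D → . P ,], [D' → . D], [P → . P P g], [P → . g g /], [P → . g] }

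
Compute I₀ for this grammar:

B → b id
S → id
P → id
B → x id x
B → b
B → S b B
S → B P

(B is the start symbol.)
{ [B → . S b B], [B → . b id], [B → . b], [B → . x id x], [B' → . B], [S → . B P], [S → . id] }

First, augment the grammar with B' → B
I₀ = CLOSURE({ [B' → . B] }):
  [B' → . B] has the dot before B: add [B → . b id], [B → . x id x], [B → . b], [B → . S b B]
  [B → . S b B] has the dot before S: add [S → . id], [S → . B P]
No further items can be added.

I₀ = { [B → . S b B], [B → . b id], [B → . b], [B → . x id x], [B' → . B], [S → . B P], [S → . id] }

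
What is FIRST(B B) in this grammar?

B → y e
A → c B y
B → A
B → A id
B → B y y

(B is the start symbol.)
{ 'c', 'y' }

FIRST sets of the non-terminals involved (from the grammar, by fixed-point iteration):
  FIRST(B) = { 'c', 'y' }

To compute FIRST(B B), process the symbols left to right:
Symbol B is a non-terminal. Add FIRST(B) \ {ε} = { 'c', 'y' }
B is not nullable (ε ∉ FIRST(B)), so stop here.
FIRST(B B) = { 'c', 'y' }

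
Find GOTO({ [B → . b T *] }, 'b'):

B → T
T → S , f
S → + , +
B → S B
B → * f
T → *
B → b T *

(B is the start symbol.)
{ [B → b . T *], [S → . + , +], [T → . *], [T → . S , f] }

GOTO(I, 'b') = CLOSURE({ [A → αX.β] : [A → α.Xβ] ∈ I, X = 'b' })

Items with dot before 'b', with the dot advanced:
  [B → . b T *] → [B → b . T *]
Closure of the advanced items:
  [B → b . T *] has the dot before T: add [T → . S , f], [T → . *]
  [T → . S , f] has the dot before S: add [S → . + , +]

GOTO = { [B → b . T *], [S → . + , +], [T → . *], [T → . S , f] }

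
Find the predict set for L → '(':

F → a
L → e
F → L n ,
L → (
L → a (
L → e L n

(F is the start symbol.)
PREDICT(L → '(') = (FIRST(RHS) \ {ε}) ∪ (FOLLOW(L) if ε ∈ FIRST(RHS), i.e. RHS ⇒* ε)
FIRST('(') = { '(' }
ε ∉ FIRST('('), so FOLLOW(L) is not added.
PREDICT(L → '(') = { '(' }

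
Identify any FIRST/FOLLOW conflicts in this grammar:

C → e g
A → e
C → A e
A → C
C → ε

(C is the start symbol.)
Yes. C → e g with FOLLOW(C) on { 'e' }; C → A e with FOLLOW(C) on { 'e' }; A → e with FOLLOW(A) on { 'e' }

A FIRST/FOLLOW conflict occurs when a non-terminal N has a nullable alternative N → β (β ⇒* ε) and another alternative N → α with FIRST(α) ∩ FOLLOW(N) ≠ ∅: on such a lookahead the parser cannot decide between expanding α and letting N vanish via β.

Nullable non-terminals: A, C.
FIRST sets used below: FIRST(C) = { 'e', ε }, FIRST(A) = { 'e', ε }

A: nullable alternative(s) A → C; FOLLOW(A) = { 'e' }
  A → e: FIRST \ {ε} = { 'e' } — overlaps FOLLOW(A) on { 'e' }: CONFLICT
  A → C: FIRST \ {ε} = { 'e' } — this is the only nullable alternative, skip

C: nullable alternative(s) C → ε; FOLLOW(C) = { $, 'e' }
  C → e g: FIRST \ {ε} = { 'e' } — overlaps FOLLOW(C) on { 'e' }: CONFLICT
  C → A e: FIRST \ {ε} = { 'e' } — overlaps FOLLOW(C) on { 'e' }: CONFLICT
  C → ε: FIRST \ {ε} = { } — this is the only nullable alternative, skip

So the grammar has 3 FIRST/FOLLOW conflicts (marked CONFLICT above).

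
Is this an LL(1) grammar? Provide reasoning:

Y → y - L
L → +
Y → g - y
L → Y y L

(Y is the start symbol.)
Yes, the grammar is LL(1).

A grammar is LL(1) if for each non-terminal N with multiple productions, the predict sets of those productions are pairwise disjoint, where PREDICT(N → α) = (FIRST(α) \ {ε}) ∪ (FOLLOW(N) if α ⇒* ε).

Relevant sets:
  FIRST(Y) = { 'g', 'y' }

For Y:
  PREDICT(Y → y '-' L) = { 'y' }
  PREDICT(Y → g '-' y) = { 'g' }
For L:
  PREDICT(L → '+') = { '+' }
  PREDICT(L → Y y L) = { 'g', 'y' }

All predict sets are disjoint. The grammar IS LL(1).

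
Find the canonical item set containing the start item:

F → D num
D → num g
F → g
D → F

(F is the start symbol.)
{ [D → . F], [D → . num g], [F → . D num], [F → . g], [F' → . F] }

First, augment the grammar with F' → F
I₀ = CLOSURE({ [F' → . F] }):
  [F' → . F] has the dot before F: add [F → . D num], [F → . g]
  [F → . D num] has the dot before D: add [D → . num g], [D → . F]
No further items can be added.

I₀ = { [D → . F], [D → . num g], [F → . D num], [F → . g], [F' → . F] }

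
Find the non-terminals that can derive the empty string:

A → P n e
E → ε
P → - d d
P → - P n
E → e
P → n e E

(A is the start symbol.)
A non-terminal is nullable if it can derive ε (the empty string): either it has an ε-production, or it has a production whose right-hand side consists entirely of nullable non-terminals.

ε-productions: E → ε
So E is immediately nullable.
No further non-terminal can be added: every production for the remaining non-terminals contains a terminal or a non-nullable non-terminal.
Nullable = { 'E' }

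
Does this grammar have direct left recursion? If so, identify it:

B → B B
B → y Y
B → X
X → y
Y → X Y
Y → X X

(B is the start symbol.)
Yes, B is left-recursive

Direct left recursion occurs when N → N α for some non-terminal N (the right-hand side begins with the left-hand side itself).

B → B B: LEFT RECURSIVE (starts with B)
B → y Y: starts with y
B → X: starts with X
X → y: starts with y
Y → X Y: starts with X
Y → X X: starts with X

The grammar has direct left recursion on: B.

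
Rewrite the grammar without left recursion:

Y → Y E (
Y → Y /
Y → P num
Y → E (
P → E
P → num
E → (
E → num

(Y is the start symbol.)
Y → P num Y'
Y → E ( Y'
Y' → E ( Y'
Y' → / Y'
Y' → ε
P → E
P → num
E → (
E → num

Y is directly left-recursive. The standard transformation for
  A → A α₁ | ... | A α_m | β₁ | ... | β_n
is
  A  → β₁ A' | ... | β_n A'
  A' → α₁ A' | ... | α_m A' | ε

Y → P num becomes Y → P num Y'
Y → E ( becomes Y → E ( Y'
Y → Y E ( becomes Y' → E ( Y'
Y → Y / becomes Y' → / Y'
Add Y' → ε

Productions for other non-terminals are unchanged:
  P → E
  P → num
  E → (
  E → num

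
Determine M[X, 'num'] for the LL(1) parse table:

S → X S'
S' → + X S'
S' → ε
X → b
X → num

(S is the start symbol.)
To find M[X, 'num'], we find productions for X where 'num' is in the predict set (PREDICT(N → α) = (FIRST(α) \ {ε}) ∪ (FOLLOW(N) if α ⇒* ε)).

X → b: PREDICT = { 'b' }
X → num: PREDICT = { 'num' }
  'num' is in predict set, so this production goes in M[X, 'num']

M[X, 'num'] = X → num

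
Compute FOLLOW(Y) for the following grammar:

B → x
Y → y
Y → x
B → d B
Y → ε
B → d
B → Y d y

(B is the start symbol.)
{ 'd' }

To compute FOLLOW(Y), find every occurrence of Y on a right-hand side N → α Y β: add FIRST(β) \ {ε}, and if β is empty or nullable also add FOLLOW(N). Iterate to a fixed point.

In B → Y d y: Y is followed by d y, add FIRST(d y) \ {ε} = { 'd' }

Taking the union: FOLLOW(Y) = { 'd' }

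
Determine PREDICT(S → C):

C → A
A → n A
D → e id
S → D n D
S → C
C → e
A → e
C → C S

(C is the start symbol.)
{ 'e', 'n' }

PREDICT(S → C) = (FIRST(RHS) \ {ε}) ∪ (FOLLOW(S) if ε ∈ FIRST(RHS), i.e. RHS ⇒* ε)
FIRST(C) = { 'e', 'n' }
FIRST(C) = { 'e', 'n' }
ε ∉ FIRST(C), so FOLLOW(S) is not added.
PREDICT(S → C) = { 'e', 'n' }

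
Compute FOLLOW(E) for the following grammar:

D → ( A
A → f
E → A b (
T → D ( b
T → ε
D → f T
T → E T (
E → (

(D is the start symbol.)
{ '(', 'f' }

In T → E T (: E is followed by T '(', add FIRST(T '(') \ {ε} = { '(', 'f' }

Taking the union: FOLLOW(E) = { '(', 'f' }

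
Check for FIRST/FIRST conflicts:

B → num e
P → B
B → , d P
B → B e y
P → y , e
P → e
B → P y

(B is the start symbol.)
Yes. B → num e / B → B e y on { 'num' }; B → num e / B → P y on { 'num' }; B → ',' d P / B → B e y on { ',' }; B → ',' d P / B → P y on { ',' }; B → B e y / B → P y on { ',', 'e', 'num', 'y' }; P → B / P → y ',' e on { 'y' }; P → B / P → e on { 'e' }

A FIRST/FIRST conflict occurs when two productions N → α and N → β for the same non-terminal have FIRST(α) ∩ FIRST(β) ≠ ∅ (with ε ∈ FIRST of a nullable right-hand side, so two nullable alternatives also conflict).

FIRST sets of the non-terminals at (or reachable through a nullable prefix from) the front of some alternative:
  FIRST(B) = { ',', 'e', 'num', 'y' }
  FIRST(P) = { ',', 'e', 'num', 'y' }

Productions for B:
  B → num e: FIRST = { 'num' }
  B → , d P: FIRST = { ',' }
  B → B e y: FIRST = { ',', 'e', 'num', 'y' }
  B → P y: FIRST = { ',', 'e', 'num', 'y' }
Productions for P:
  P → B: FIRST = { ',', 'e', 'num', 'y' }
  P → y , e: FIRST = { 'y' }
  P → e: FIRST = { 'e' }

Conflict for B: B → num e and B → B e y
  Overlap: { 'num' }
Conflict for B: B → num e and B → P y
  Overlap: { 'num' }
Conflict for B: B → , d P and B → B e y
  Overlap: { ',' }
Conflict for B: B → , d P and B → P y
  Overlap: { ',' }
Conflict for B: B → B e y and B → P y
  Overlap: { ',', 'e', 'num', 'y' }
Conflict for P: P → B and P → y , e
  Overlap: { 'y' }
Conflict for P: P → B and P → e
  Overlap: { 'e' }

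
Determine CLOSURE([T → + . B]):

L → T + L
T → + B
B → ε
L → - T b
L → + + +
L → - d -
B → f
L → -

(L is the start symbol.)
{ [B → . f], [B → .], [T → + . B] }

To compute CLOSURE, for each item [A → α.Bβ] where B is a non-terminal, add [B → .γ] for all productions B → γ; repeat for the newly added items until nothing changes.

Start with: [T → + . B]
  [T → + . B] has the dot before B: add [B → .], [B → . f]
No further items can be added.

CLOSURE = { [B → . f], [B → .], [T → + . B] }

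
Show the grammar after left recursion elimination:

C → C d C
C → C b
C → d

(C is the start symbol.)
C is directly left-recursive. The standard transformation for
  A → A α₁ | ... | A α_m | β₁ | ... | β_n
is
  A  → β₁ A' | ... | β_n A'
  A' → α₁ A' | ... | α_m A' | ε

C → d becomes C → d C'
C → C d C becomes C' → d C C'
C → C b becomes C' → b C'
Add C' → ε

Resulting grammar:
C → d C'
C' → d C C'
C' → b C'
C' → ε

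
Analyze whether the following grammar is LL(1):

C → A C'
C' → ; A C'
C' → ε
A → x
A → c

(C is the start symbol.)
A grammar is LL(1) if for each non-terminal N with multiple productions, the predict sets of those productions are pairwise disjoint, where PREDICT(N → α) = (FIRST(α) \ {ε}) ∪ (FOLLOW(N) if α ⇒* ε).

Relevant sets:
  FOLLOW(C') = { $ }

For C':
  PREDICT(C' → ';' A C') = { ';' }
  PREDICT(C' → ε) = { $ }
For A:
  PREDICT(A → x) = { 'x' }
  PREDICT(A → c) = { 'c' }
C has a single production, so nothing to check there.

All predict sets are disjoint. The grammar IS LL(1).

Answer: Yes, the grammar is LL(1).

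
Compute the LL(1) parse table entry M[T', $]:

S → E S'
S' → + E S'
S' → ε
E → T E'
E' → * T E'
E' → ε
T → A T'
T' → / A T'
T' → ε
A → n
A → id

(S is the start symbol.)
T' → ε

To find M[T', $], we find productions for T' where $ is in the predict set (PREDICT(N → α) = (FIRST(α) \ {ε}) ∪ (FOLLOW(N) if α ⇒* ε)).

Relevant sets:
  FOLLOW(T') = { $, '*', '+' }

T' → / A T': PREDICT = { '/' }
T' → ε: PREDICT = { $, '*', '+' }
  $ is in predict set, so this production goes in M[T', $]

M[T', $] = T' → ε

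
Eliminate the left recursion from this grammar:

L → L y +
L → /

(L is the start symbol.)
L → / L'
L' → y + L'
L' → ε

L is directly left-recursive. The standard transformation for
  A → A α₁ | ... | A α_m | β₁ | ... | β_n
is
  A  → β₁ A' | ... | β_n A'
  A' → α₁ A' | ... | α_m A' | ε

L → / becomes L → / L'
L → L y + becomes L' → y + L'
Add L' → ε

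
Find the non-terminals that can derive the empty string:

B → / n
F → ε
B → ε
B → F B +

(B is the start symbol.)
{ 'B', 'F' }

ε-productions: F → ε, B → ε
So F, B are immediately nullable.
Every non-terminal is now nullable.
Nullable = { 'B', 'F' }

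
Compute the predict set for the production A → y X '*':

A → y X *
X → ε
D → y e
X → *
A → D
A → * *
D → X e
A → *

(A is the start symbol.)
PREDICT(A → y X '*') = (FIRST(RHS) \ {ε}) ∪ (FOLLOW(A) if ε ∈ FIRST(RHS), i.e. RHS ⇒* ε)
FIRST(y X '*') = { 'y' }
ε ∉ FIRST(y X '*'), so FOLLOW(A) is not added.
PREDICT(A → y X '*') = { 'y' }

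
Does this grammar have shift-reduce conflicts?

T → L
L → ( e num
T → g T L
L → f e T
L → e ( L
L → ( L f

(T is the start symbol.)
No shift-reduce conflicts

A shift-reduce conflict occurs when an LR(0) state has both:
  - a complete (reduce) item [A → α .] (dot at the end), and
  - a shift item [B → β . c γ] (dot before a terminal).

Augment with T' → T and build the canonical LR(0) collection (I0 = CLOSURE({[T' → . T]}), then GOTO on every symbol after a dot until no new states appear). It has 17 states:
  I0: { [L → . ( L f], [L → . ( e num], [L → . e ( L], [L → . f e T], [T → . L], [T → . g T L], [T' → . T] }  — shift
  I1: { [L → ( . L f], [L → ( . e num], [L → . ( L f], [L → . ( e num], [L → . e ( L], [L → . f e T] }  — shift
  I2: { [T → L .] }  — reduce
  I3: { [T' → T .] }  — accept
  I4: { [L → e . ( L] }  — shift
  I5: { [L → f . e T] }  — shift
  I6: { [L → . ( L f], [L → . ( e num], [L → . e ( L], [L → . f e T], [T → . L], [T → . g T L], [T → g . T L] }  — shift
  I7: { [L → . ( L f], [L → . ( e num], [L → . e ( L], [L → . f e T], [T → g T . L] }  — shift
  I8: { [T → g T L .] }  — reduce
  I9: { [L → . ( L f], [L → . ( e num], [L → . e ( L], [L → . f e T], [L → f e . T], [T → . L], [T → . g T L] }  — shift
  I10: { [L → f e T .] }  — reduce
  I11: { [L → . ( L f], [L → . ( e num], [L → . e ( L], [L → . f e T], [L → e ( . L] }  — shift
  I12: { [L → e ( L .] }  — reduce
  I13: { [L → ( L . f] }  — shift
  I14: { [L → ( e . num], [L → e . ( L] }  — shift
  I15: { [L → ( e num .] }  — reduce
  I16: { [L → ( L f .] }  — reduce

No state contains both a complete item and a shift item.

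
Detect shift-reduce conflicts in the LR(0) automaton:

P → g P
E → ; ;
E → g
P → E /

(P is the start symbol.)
Yes — I4: [E → g .] vs [E → . ; ;]

Augment with P' → P and build the canonical LR(0) collection (I0 = CLOSURE({[P' → . P]}), then GOTO on every symbol after a dot until no new states appear). It has 8 states:
  I0: { [E → . ; ;], [E → . g], [P → . E /], [P → . g P], [P' → . P] }  — shift
  I1: { [E → ; . ;] }  — shift
  I2: { [P → E . /] }  — shift
  I3: { [P' → P .] }  — accept
  I4: { [E → . ; ;], [E → . g], [E → g .], [P → . E /], [P → . g P], [P → g . P] }  — shift, reduce
  I5: { [P → g P .] }  — reduce
  I6: { [P → E / .] }  — reduce
  I7: { [E → ; ; .] }  — reduce

I4 contains reduce item [E → g .] and shift items [E → . ; ;], [E → . g], [P → . g P] — shift-reduce conflict.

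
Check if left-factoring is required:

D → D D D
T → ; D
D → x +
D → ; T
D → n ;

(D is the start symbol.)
No, left-factoring is not needed

Left-factoring is needed when two productions for the same non-terminal
share a common prefix on the right-hand side.

Productions for D:
  D → D D D
  D → x +
  D → ; T
  D → n ;

No common prefixes found.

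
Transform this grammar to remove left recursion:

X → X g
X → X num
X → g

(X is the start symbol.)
X is directly left-recursive. The standard transformation for
  A → A α₁ | ... | A α_m | β₁ | ... | β_n
is
  A  → β₁ A' | ... | β_n A'
  A' → α₁ A' | ... | α_m A' | ε

X → g becomes X → g X'
X → X g becomes X' → g X'
X → X num becomes X' → num X'
Add X' → ε

Resulting grammar:
X → g X'
X' → g X'
X' → num X'
X' → ε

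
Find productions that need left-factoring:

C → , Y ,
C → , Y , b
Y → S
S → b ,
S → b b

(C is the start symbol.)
Left-factoring is needed when two productions for the same non-terminal
share a common prefix on the right-hand side.

Productions for C:
  C → , Y ,
  C → , Y , b
Productions for S:
  S → b ,
  S → b b

Found common prefix ', Y ,' in productions for C
Found common prefix 'b' in productions for S

Answer: Yes, C has productions with common prefix ', Y ,'; S has productions with common prefix 'b'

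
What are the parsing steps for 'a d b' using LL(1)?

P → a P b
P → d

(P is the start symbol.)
LL(1) parsing maintains a stack (initially the start symbol over $) and the input. At each step: if the stack top is a terminal, match it against the current input token; if it is a non-terminal N, replace it with the RHS of M[N, lookahead] (the unique production whose predict set contains the lookahead).

Stack is shown with the top on the left.

Stack    Input    Action
------------------------
P $      a d b $  output P → a P b
a P b $  a d b $  match 'a'
P b $    d b $    output P → d
d b $    d b $    match 'd'
b $      b $      match 'b'
$        $        accept

The string is accepted.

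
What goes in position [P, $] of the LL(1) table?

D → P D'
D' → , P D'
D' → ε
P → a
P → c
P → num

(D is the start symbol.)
Empty (error entry)

To find M[P, $], we find productions for P where $ is in the predict set (PREDICT(N → α) = (FIRST(α) \ {ε}) ∪ (FOLLOW(N) if α ⇒* ε)).

P → a: PREDICT = { 'a' }
P → c: PREDICT = { 'c' }
P → num: PREDICT = { 'num' }

M[P, $] is empty (no production applies)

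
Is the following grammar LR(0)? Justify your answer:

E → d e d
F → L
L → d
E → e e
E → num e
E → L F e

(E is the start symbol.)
No. Shift-reduce conflict between [L → d .] and [E → d . e d]

Augment with E' → E and build the canonical LR(0) collection (I0 = CLOSURE({[E' → . E]}), then GOTO on every symbol after a dot until no new states appear). It has 14 states:
  I0: { [E → . L F e], [E → . d e d], [E → . e e], [E → . num e], [E' → . E], [L → . d] }  — shift
  I1: { [E' → E .] }  — accept
  I2: { [E → L . F e], [F → . L], [L → . d] }  — shift
  I3: { [E → d . e d], [L → d .] }  — shift, reduce
  I4: { [E → e . e] }  — shift
  I5: { [E → num . e] }  — shift
  I6: { [E → num e .] }  — reduce
  I7: { [E → e e .] }  — reduce
  I8: { [E → d e . d] }  — shift
  I9: { [E → d e d .] }  — reduce
  I10: { [E → L F . e] }  — shift
  I11: { [F → L .] }  — reduce
  I12: { [L → d .] }  — reduce
  I13: { [E → L F e .] }  — reduce

Conflict in state I3:
  Shift-reduce conflict between [L → d .] and [E → d . e d]
So the grammar is NOT LR(0).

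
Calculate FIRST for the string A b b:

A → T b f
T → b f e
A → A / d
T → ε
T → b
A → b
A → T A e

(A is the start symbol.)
FIRST sets of the non-terminals involved (from the grammar, by fixed-point iteration):
  FIRST(A) = { 'b' }

To compute FIRST(A b b), process the symbols left to right:
Symbol A is a non-terminal. Add FIRST(A) \ {ε} = { 'b' }
A is not nullable (ε ∉ FIRST(A)), so stop here.
FIRST(A b b) = { 'b' }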